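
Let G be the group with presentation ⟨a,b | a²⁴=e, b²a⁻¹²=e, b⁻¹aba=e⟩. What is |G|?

Enumerate words in the generators, reducing via the relations: the distinct elements are
  {a, b, e, ab, a², a³, a⁴, a⁵, a⁶, a⁷, a⁸, a⁹, a²b, a²², a²³, a²¹, a²⁰, a³b, a¹², a¹³, a¹¹, a¹⁰, a¹⁴, a¹⁵, a¹⁶, a¹⁷, a¹⁸, a¹⁹, a⁴b, a⁵b, a⁶b, a⁷b, a⁸b, a⁹b, b⁻¹, ab⁻¹, a¹¹b, a¹⁰b, a²b⁻¹, a³b⁻¹, a⁴b⁻¹, a⁵b⁻¹, a⁶b⁻¹, a⁷b⁻¹, a⁸b⁻¹, a⁹b⁻¹, a¹¹b⁻¹, a¹⁰b⁻¹}.
No further products give new elements, so |G| = 48.

Answer: 48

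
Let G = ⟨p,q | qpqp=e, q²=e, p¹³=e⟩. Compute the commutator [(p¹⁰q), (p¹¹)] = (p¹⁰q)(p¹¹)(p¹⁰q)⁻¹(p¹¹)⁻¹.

[(p¹⁰q), (p¹¹)] = (p¹⁰q)·(p¹¹)·(p¹⁰q)⁻¹·(p¹¹)⁻¹.
  (p¹⁰q) · (p¹¹) = p¹²q
  (p¹²q) · (p¹⁰q) = p²
  (p²) · (p²) = p⁴

Answer: p⁴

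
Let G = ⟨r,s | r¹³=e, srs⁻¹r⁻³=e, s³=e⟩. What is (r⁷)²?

Compute successive powers of (r⁷), reducing at each step:
  (r⁷)²: (r⁷) · r⁷ = r

Answer: r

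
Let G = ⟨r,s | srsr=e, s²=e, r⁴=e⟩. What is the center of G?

An element z ∈ Z(G) iff z commutes with every generator.
For example r² is central: (r²)·r = r³ = r·(r²); (r²)·s = r²s = s·(r²).
Whereas r ∉ Z(G) since r·s = rs ≠ r³s = s·r.
Checking each of the 8 elements this way gives Z(G) = {e, r²}, of order 2.

Answer: {e, r²}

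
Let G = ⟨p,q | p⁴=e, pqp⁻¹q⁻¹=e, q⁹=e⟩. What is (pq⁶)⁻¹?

The order of (pq⁶) is 12 (smallest k with (pq⁶)ᵏ = e), so (pq⁶)⁻¹ = (pq⁶)¹¹ = p³q³.
Check: (pq⁶) · (p³q³) → (pq⁶) · p³ = q⁶;   (q⁶) · q³ = e, giving e as required.

Answer: p³q³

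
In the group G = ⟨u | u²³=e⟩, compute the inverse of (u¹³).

The order of (u¹³) is 23 (smallest k with (u¹³)ᵏ = e), so (u¹³)⁻¹ = (u¹³)²² = u¹⁰.
Check: (u¹³) · (u¹⁰) → (u¹³) · u¹⁰ = e, giving e as required.

Answer: u¹⁰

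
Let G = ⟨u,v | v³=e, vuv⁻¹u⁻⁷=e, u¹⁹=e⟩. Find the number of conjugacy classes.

The conjugacy classes (representative and size) are:
  [e] (size 1), [u¹¹] (size 3), [u¹⁴] (size 3), [u⁶] (size 3), [u¹⁷] (size 3), [u¹²] (size 3), [u¹⁰] (size 3), [u²v] (size 19), [u¹⁸v²] (size 19).
Class equation: 1 + 3 + 3 + 3 + 3 + 3 + 3 + 19 + 19 = 57 = |G|. So G has 9 conjugacy classes.

Answer: 9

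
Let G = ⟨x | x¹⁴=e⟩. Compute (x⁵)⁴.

Compute successive powers of (x⁵), reducing at each step:
  (x⁵)²: (x⁵) · x⁵ = x¹⁰
  (x⁵)³: (x¹⁰) · x⁵ = x
  (x⁵)⁴: x · x⁵ = x⁶

Answer: x⁶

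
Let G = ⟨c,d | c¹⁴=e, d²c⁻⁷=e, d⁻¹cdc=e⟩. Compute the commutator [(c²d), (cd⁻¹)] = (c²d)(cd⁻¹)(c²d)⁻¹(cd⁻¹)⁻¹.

[(c²d), (cd⁻¹)] = (c²d)·(cd⁻¹)·(c²d)⁻¹·(cd⁻¹)⁻¹.
  (c²d) · (cd⁻¹) = c
  c · (c²d⁻¹) = c³d⁻¹
  (c³d⁻¹) · (cd) = c²

Answer: c²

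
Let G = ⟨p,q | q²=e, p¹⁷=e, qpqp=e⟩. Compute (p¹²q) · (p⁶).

Compute (p¹²q) · (p⁶) by multiplying left to right and reducing via the relations at each step:
  (p¹²q) · p⁶ = p⁶q

Answer: p⁶q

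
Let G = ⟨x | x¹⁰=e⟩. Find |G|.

G is generated by a single element, so G is cyclic. The relator gives x¹⁰ = e and no smaller power is forced to be e, so the 10 powers {e, x, x², x³, x⁴, x⁵, x⁶, x⁷, x⁸, x⁹} are distinct. Hence |G| = 10.

Answer: 10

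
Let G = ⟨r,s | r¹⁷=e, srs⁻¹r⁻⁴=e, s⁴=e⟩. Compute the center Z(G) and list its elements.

An element z ∈ Z(G) iff z commutes with every generator.
For example e is central: e·r = r = r·e; e·s = s = s·e.
Whereas r ∉ Z(G) since r·s = rs ≠ r⁴s = s·r.
Checking each of the 68 elements this way gives Z(G) = {e}, of order 1.

Answer: {e}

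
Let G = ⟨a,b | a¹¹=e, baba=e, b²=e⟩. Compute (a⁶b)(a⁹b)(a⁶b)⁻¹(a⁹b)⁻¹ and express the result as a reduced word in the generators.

[(a⁶b), (a⁹b)] = (a⁶b)·(a⁹b)·(a⁶b)⁻¹·(a⁹b)⁻¹.
  (a⁶b) · (a⁹b) = a⁸
  (a⁸) · (a⁶b) = a³b
  (a³b) · (a⁹b) = a⁵

Answer: a⁵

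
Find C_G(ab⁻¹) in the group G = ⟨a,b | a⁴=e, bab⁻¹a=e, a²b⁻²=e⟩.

⟨ab⁻¹⟩ ⊆ C_G(ab⁻¹) since powers of ab⁻¹ commute with ab⁻¹; so |C_G(ab⁻¹)| ≥ |⟨ab⁻¹⟩| = 4.
By orbit–stabilizer, |C_G(ab⁻¹)| = |G| / |conj. class of ab⁻¹| = 8 / 2 = 4.
The 4 elements commuting with ab⁻¹ are {e, a², ab⁻¹, ab}.

Answer: {e, a², ab⁻¹, ab}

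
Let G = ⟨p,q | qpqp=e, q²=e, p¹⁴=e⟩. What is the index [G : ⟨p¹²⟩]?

First find ord(p¹²) by computing successive powers:
  (p¹²)¹ = p¹², (p¹²)² = p¹⁰, (p¹²)³ = p⁸, (p¹²)⁴ = p⁶, (p¹²)⁵ = p⁴, (p¹²)⁶ = p², (p¹²)⁷ = e.
So |⟨p¹²⟩| = ord(p¹²) = 7. With |G| = 28, by Lagrange [G : ⟨p¹²⟩] = 28/7 = 4.

Answer: 4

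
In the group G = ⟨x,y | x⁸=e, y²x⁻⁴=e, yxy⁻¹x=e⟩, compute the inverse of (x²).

The order of (x²) is 4 (smallest k with (x²)ᵏ = e), so (x²)⁻¹ = (x²)³ = x⁶.
Check: (x²) · (x⁶) → (x²) · x⁶ = e, giving e as required.

Answer: x⁶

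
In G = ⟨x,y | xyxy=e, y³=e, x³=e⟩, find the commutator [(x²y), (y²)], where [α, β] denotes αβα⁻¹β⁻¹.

[(x²y), (y²)] = (x²y)·(y²)·(x²y)⁻¹·(y²)⁻¹.
  (x²y) · (y²) = x²
  (x²) · (y²x) = yx²
  (yx²) · y = xy²x

Answer: xy²x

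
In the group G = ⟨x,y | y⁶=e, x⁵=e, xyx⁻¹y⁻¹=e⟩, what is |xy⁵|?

Compute successive powers until reaching e:
  (xy⁵)¹ = xy⁵, (xy⁵)² = x²y⁴, (xy⁵)³ = x³y³, (xy⁵)⁴ = x⁴y², (xy⁵)⁵ = y, (xy⁵)⁶ = x, (xy⁵)⁷ = x²y⁵, (xy⁵)⁸ = x³y⁴, (xy⁵)⁹ = x⁴y³, (xy⁵)¹⁰ = y², (xy⁵)¹¹ = xy, (xy⁵)¹² = x², (xy⁵)¹³ = x³y⁵, (xy⁵)¹⁴ = x⁴y⁴, (xy⁵)¹⁵ = y³, (xy⁵)¹⁶ = xy², (xy⁵)¹⁷ = x²y, (xy⁵)¹⁸ = x³, (xy⁵)¹⁹ = x⁴y⁵, (xy⁵)²⁰ = y⁴, (xy⁵)²¹ = xy³, (xy⁵)²² = x²y², (xy⁵)²³ = x³y, (xy⁵)²⁴ = x⁴, (xy⁵)²⁵ = y⁵, (xy⁵)²⁶ = xy⁴, (xy⁵)²⁷ = x²y³, (xy⁵)²⁸ = x³y², (xy⁵)²⁹ = x⁴y, (xy⁵)³⁰ = e.
The smallest positive k with (xy⁵)ᵏ = e is 30.

Answer: 30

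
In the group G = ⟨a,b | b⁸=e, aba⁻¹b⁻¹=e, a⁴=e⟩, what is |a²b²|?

Compute successive powers until reaching e:
  (a²b²)¹ = a²b², (a²b²)² = b⁴, (a²b²)³ = a²b⁶, (a²b²)⁴ = e.
The smallest positive k with (a²b²)ᵏ = e is 4.

Answer: 4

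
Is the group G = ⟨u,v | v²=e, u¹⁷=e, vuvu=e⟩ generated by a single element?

Every cyclic group is abelian. But u·v = uv while v·u = u¹⁶v, so u·v ≠ v·u and G is not abelian. Hence G is not cyclic.

Answer: No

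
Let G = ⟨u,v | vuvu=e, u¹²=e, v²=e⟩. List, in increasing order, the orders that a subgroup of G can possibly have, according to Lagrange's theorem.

|G| = 24 = 2³ · 3. By Lagrange's theorem the order of any subgroup divides 24; the divisors of 24 are 1, 2, 3, 4, 6, 8, 12, 24.

Answer: 1, 2, 3, 4, 6, 8, 12, 24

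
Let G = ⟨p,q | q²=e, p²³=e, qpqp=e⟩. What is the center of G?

An element z ∈ Z(G) iff z commutes with every generator.
For example e is central: e·p = p = p·e; e·q = q = q·e.
Whereas p ∉ Z(G) since p·q = pq ≠ p²²q = q·p.
Checking each of the 46 elements this way gives Z(G) = {e}, of order 1.

Answer: {e}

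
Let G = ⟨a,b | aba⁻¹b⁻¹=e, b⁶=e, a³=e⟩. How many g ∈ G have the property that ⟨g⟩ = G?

⟨g⟩ = G would require ord(g) = |G| = 18, but the maximum element order in G is 6 < 18. So G is not cyclic and no single element generates it: the count is 0.

Answer: 0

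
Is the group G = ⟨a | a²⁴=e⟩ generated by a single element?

|G| = 24. The element a has order 24 (its powers give 24 distinct elements), so ⟨a⟩ = G and G is cyclic.

Answer: Yes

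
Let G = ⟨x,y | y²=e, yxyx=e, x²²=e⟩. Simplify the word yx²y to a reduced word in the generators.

Multiply left to right, reducing at each step:
  y · x² = x²⁰y
  (x²⁰y) · y = x²⁰

Answer: x²⁰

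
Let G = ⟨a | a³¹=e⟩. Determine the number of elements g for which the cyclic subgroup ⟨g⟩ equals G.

G is cyclic of order 31. An element generates G iff its order is 31, and a cyclic group of order 31 has exactly φ(31) = 30 such elements.

Answer: 30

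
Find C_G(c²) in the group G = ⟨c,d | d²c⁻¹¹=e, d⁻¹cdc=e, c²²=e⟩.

⟨c²⟩ ⊆ C_G(c²) since powers of c² commute with c²; so |C_G(c²)| ≥ |⟨c²⟩| = 11.
By orbit–stabilizer, |C_G(c²)| = |G| / |conj. class of c²| = 44 / 2 = 22.
The 22 elements commuting with c² are {e, c, c², c³, c⁴, c⁵, c⁶, c⁷, c⁸, c⁹, c¹⁰, c¹¹, c¹², c¹³, c¹⁴, c¹⁵, c¹⁶, c¹⁷, c¹⁸, c¹⁹, c²⁰, c²¹}.

Answer: {e, c, c², c³, c⁴, c⁵, c⁶, c⁷, c⁸, c⁹, c¹⁰, c¹¹, c¹², c¹³, c¹⁴, c¹⁵, c¹⁶, c¹⁷, c¹⁸, c¹⁹, c²⁰, c²¹}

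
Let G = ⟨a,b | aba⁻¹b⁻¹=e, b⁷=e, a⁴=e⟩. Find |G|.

Enumerate words in the generators, reducing via the relations: the distinct elements are
  {a, b, e, ab, a², a³, b², b³, b⁴, b⁵, b⁶, ab², ab³, ab⁴, ab⁵, ab⁶, a²b, a³b, a²b², a²b³, a²b⁴, a²b⁵, a²b⁶, a³b², a³b³, a³b⁴, a³b⁵, a³b⁶}.
No further products give new elements, so |G| = 28.

Answer: 28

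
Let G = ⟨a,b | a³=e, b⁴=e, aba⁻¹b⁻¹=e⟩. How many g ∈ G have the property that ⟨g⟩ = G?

G is cyclic of order 12. An element generates G iff its order is 12, and a cyclic group of order 12 has exactly φ(12) = 4 such elements.

Answer: 4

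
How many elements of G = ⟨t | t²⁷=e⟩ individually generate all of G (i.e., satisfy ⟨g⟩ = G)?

G is cyclic of order 27. An element generates G iff its order is 27, and a cyclic group of order 27 has exactly φ(27) = 18 such elements.

Answer: 18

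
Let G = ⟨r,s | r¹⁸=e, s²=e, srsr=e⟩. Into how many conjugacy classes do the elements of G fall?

The conjugacy classes (representative and size) are:
  [e] (size 1), [r] (size 2), [r²] (size 2), [r³] (size 2), [r¹⁴] (size 2), [r⁵] (size 2), [r¹²] (size 2), [r⁷] (size 2), [r¹⁰] (size 2), [r⁹] (size 1), [r¹⁰s] (size 9), [rs] (size 9).
Class equation: 1 + 2 + 2 + 2 + 2 + 2 + 2 + 2 + 2 + 1 + 9 + 9 = 36 = |G|. So G has 12 conjugacy classes.

Answer: 12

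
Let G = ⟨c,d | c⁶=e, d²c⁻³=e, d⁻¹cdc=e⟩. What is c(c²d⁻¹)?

Compute c · (c²d⁻¹) by multiplying left to right and reducing via the relations at each step:
  c · c² = c³
  (c³) · d⁻¹ = d

Answer: d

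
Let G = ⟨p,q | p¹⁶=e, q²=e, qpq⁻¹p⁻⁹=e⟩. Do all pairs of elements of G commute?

p·q = pq but q·p = p⁹q, so p·q ≠ q·p and G is not abelian.

Answer: No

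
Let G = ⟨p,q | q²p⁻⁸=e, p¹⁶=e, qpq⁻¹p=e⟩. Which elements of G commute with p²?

⟨p²⟩ ⊆ C_G(p²) since powers of p² commute with p²; so |C_G(p²)| ≥ |⟨p²⟩| = 8.
By orbit–stabilizer, |C_G(p²)| = |G| / |conj. class of p²| = 32 / 2 = 16.
The 16 elements commuting with p² are {e, p, p², p³, p⁴, p⁵, p⁶, p⁷, p⁸, p⁹, p¹⁰, p¹¹, p¹², p¹³, p¹⁴, p¹⁵}.

Answer: {e, p, p², p³, p⁴, p⁵, p⁶, p⁷, p⁸, p⁹, p¹⁰, p¹¹, p¹², p¹³, p¹⁴, p¹⁵}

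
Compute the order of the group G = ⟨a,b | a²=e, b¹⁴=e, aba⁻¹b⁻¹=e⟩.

Enumerate words in the generators, reducing via the relations: the distinct elements are
  {a, b, e, ab, b², b³, b⁴, b⁵, b⁶, b⁷, b⁸, b⁹, ab², ab³, ab⁴, ab⁵, ab⁶, ab⁷, ab⁸, ab⁹, b¹², b¹³, b¹¹, b¹⁰, ab¹², ab¹³, ab¹¹, ab¹⁰}.
No further products give new elements, so |G| = 28.

Answer: 28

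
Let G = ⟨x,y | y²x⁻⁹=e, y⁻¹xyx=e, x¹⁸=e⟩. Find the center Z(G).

An element z ∈ Z(G) iff z commutes with every generator.
For example x⁹ is central: (x⁹)·x = x¹⁰ = x·(x⁹); (x⁹)·y = y⁻¹ = y·(x⁹).
Whereas x ∉ Z(G) since x·y = xy ≠ x⁸y⁻¹ = y·x.
Checking each of the 36 elements this way gives Z(G) = {e, x⁹}, of order 2.

Answer: {e, x⁹}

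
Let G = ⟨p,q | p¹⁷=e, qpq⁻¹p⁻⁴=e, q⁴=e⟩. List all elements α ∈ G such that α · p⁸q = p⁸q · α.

⟨p⁸q⟩ ⊆ C_G(p⁸q) since powers of p⁸q commute with p⁸q; so |C_G(p⁸q)| ≥ |⟨p⁸q⟩| = 4.
By orbit–stabilizer, |C_G(p⁸q)| = |G| / |conj. class of p⁸q| = 68 / 17 = 4.
The 4 elements commuting with p⁸q are {e, p⁸q, p⁶q², p¹⁵q³}.

Answer: {e, p⁸q, p⁶q², p¹⁵q³}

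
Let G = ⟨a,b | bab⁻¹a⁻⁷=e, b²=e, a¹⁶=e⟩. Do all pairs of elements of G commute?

a·b = ab but b·a = a⁷b, so a·b ≠ b·a and G is not abelian.

Answer: No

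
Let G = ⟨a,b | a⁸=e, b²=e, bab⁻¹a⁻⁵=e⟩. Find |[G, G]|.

G' = [G, G] is generated by all commutators. The generator-pair commutators are: [a, b] = a⁴.
The subgroup they normally generate is {e, a⁴}, of order 2.
Check: |G/G'| = 16/2 = 8 is the order of the abelianisation.

Answer: 2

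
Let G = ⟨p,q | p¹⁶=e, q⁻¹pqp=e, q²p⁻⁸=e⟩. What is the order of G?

Enumerate words in the generators, reducing via the relations: the distinct elements are
  {e, p, q, pq, p², p³, p⁴, p⁵, p⁶, p⁷, p⁸, p⁹, p²q, p³q, p¹², p¹³, p¹¹, p¹⁰, p¹⁴, p¹⁵, p⁴q, p⁵q, p⁶q, p⁷q, q⁻¹, pq⁻¹, p²q⁻¹, p³q⁻¹, p⁴q⁻¹, p⁵q⁻¹, p⁶q⁻¹, p⁷q⁻¹}.
No further products give new elements, so |G| = 32.

Answer: 32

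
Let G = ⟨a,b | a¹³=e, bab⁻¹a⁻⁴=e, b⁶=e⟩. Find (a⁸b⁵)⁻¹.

The order of (a⁸b⁵) is 6 (smallest k with (a⁸b⁵)ᵏ = e), so (a⁸b⁵)⁻¹ = (a⁸b⁵)⁵ = a⁷b.
Check: (a⁸b⁵) · (a⁷b) → (a⁸b⁵) · a⁷ = b⁵;   (b⁵) · b = e, giving e as required.

Answer: a⁷b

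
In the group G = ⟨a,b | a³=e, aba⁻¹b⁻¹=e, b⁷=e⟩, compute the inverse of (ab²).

The order of (ab²) is 21 (smallest k with (ab²)ᵏ = e), so (ab²)⁻¹ = (ab²)²⁰ = a²b⁵.
Check: (ab²) · (a²b⁵) → (ab²) · a² = b²;   (b²) · b⁵ = e, giving e as required.

Answer: a²b⁵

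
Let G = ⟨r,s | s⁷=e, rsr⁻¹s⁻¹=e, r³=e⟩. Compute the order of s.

Compute successive powers until reaching e:
  s¹ = s, s² = s², s³ = s³, s⁴ = s⁴, s⁵ = s⁵, s⁶ = s⁶, s⁷ = e.
The smallest positive k with sᵏ = e is 7.

Answer: 7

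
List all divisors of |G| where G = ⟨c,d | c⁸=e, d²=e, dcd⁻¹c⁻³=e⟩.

|G| = 16 = 2⁴. By Lagrange's theorem the order of any subgroup divides 16; the divisors of 16 are 1, 2, 4, 8, 16.

Answer: 1, 2, 4, 8, 16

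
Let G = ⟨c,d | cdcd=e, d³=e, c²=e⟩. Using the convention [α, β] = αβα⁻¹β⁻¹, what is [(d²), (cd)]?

[(d²), (cd)] = (d²)·(cd)·(d²)⁻¹·(cd)⁻¹.
  (d²) · (cd) = cd²
  (cd²) · d = c
  c · (cd) = d

Answer: d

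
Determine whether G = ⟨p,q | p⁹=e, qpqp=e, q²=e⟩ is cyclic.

Every cyclic group is abelian. But p·q = pq while q·p = p⁸q, so p·q ≠ q·p and G is not abelian. Hence G is not cyclic.

Answer: No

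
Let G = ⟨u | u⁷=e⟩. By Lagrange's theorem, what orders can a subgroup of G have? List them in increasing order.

|G| = 7 = 7. By Lagrange's theorem the order of any subgroup divides 7; the divisors of 7 are 1, 7.

Answer: 1, 7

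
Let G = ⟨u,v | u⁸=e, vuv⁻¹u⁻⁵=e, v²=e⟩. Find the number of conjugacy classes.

The conjugacy classes (representative and size) are:
  [e] (size 1), [u⁵] (size 2), [u²] (size 1), [u⁷] (size 2), [u⁴] (size 1), [u⁶] (size 1), [v] (size 2), [u⁵v] (size 2), [u²v] (size 2), [u³v] (size 2).
Class equation: 1 + 2 + 1 + 2 + 1 + 1 + 2 + 2 + 2 + 2 = 16 = |G|. So G has 10 conjugacy classes.

Answer: 10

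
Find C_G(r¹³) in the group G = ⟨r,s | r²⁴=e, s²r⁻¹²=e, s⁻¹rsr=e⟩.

⟨r¹³⟩ ⊆ C_G(r¹³) since powers of r¹³ commute with r¹³; so |C_G(r¹³)| ≥ |⟨r¹³⟩| = 24.
By orbit–stabilizer, |C_G(r¹³)| = |G| / |conj. class of r¹³| = 48 / 2 = 24.
The 24 elements commuting with r¹³ are {e, r, r², r³, r⁴, r⁵, r⁶, r⁷, r⁸, r⁹, r¹⁰, r¹¹, r¹², r¹³, r¹⁴, r¹⁵, r¹⁶, r¹⁷, r¹⁸, r¹⁹, r²⁰, r²¹, r²², r²³}.

Answer: {e, r, r², r³, r⁴, r⁵, r⁶, r⁷, r⁸, r⁹, r¹⁰, r¹¹, r¹², r¹³, r¹⁴, r¹⁵, r¹⁶, r¹⁷, r¹⁸, r¹⁹, r²⁰, r²¹, r²², r²³}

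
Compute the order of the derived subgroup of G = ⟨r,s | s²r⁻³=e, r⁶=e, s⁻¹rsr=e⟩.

G' = [G, G] is generated by all commutators. The generator-pair commutators are: [r, s] = r².
The subgroup they normally generate is {e, r², r⁴}, of order 3.
Check: |G/G'| = 12/3 = 4 is the order of the abelianisation.

Answer: 3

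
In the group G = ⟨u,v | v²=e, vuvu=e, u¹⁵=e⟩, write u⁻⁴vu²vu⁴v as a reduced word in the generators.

Multiply left to right, reducing at each step:
  (u¹¹) · v = u¹¹v
  (u¹¹v) · u² = u⁹v
  (u⁹v) · v = u⁹
  (u⁹) · u⁴ = u¹³
  (u¹³) · v = u¹³v

Answer: u¹³v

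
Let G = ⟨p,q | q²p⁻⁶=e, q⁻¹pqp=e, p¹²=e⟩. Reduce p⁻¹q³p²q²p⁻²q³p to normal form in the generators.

Multiply left to right, reducing at each step:
  (p¹¹) · q³ = p⁵q
  (p⁵q) · p² = p³q
  (p³q) · q² = p³q⁻¹
  (p³q⁻¹) · p⁻² = p⁵q⁻¹
  (p⁵q⁻¹) · q³ = p¹¹
  (p¹¹) · p = e

Answer: e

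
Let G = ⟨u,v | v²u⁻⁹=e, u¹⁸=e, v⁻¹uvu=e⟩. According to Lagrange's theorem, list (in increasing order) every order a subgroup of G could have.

|G| = 36 = 2² · 3². By Lagrange's theorem the order of any subgroup divides 36; the divisors of 36 are 1, 2, 3, 4, 6, 9, 12, 18, 36.

Answer: 1, 2, 3, 4, 6, 9, 12, 18, 36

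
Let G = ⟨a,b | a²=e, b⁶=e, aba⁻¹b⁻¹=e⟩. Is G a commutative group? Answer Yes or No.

Each pair of generators commutes: a·b = ab = b·a. Since the generators pairwise commute, every element of G commutes with every other, so G is abelian.

Answer: Yes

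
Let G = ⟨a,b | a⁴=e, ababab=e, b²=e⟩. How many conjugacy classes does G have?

The conjugacy classes (representative and size) are:
  [e] (size 1), [a³] (size 6), [a²ba²b] (size 3), [aba³] (size 6), [ba³] (size 8).
Class equation: 1 + 6 + 3 + 6 + 8 = 24 = |G|. So G has 5 conjugacy classes.

Answer: 5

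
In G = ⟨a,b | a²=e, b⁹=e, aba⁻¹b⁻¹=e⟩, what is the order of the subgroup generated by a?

|⟨a⟩| equals the order of a. Compute successive powers until reaching e:
  a¹ = a, a² = e.
The smallest positive k with aᵏ = e is 2, so |⟨a⟩| = 2.

Answer: 2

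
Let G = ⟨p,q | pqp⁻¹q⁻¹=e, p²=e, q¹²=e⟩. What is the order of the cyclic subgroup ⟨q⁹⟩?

|⟨q⁹⟩| equals the order of q⁹. Compute successive powers until reaching e:
  (q⁹)¹ = q⁹, (q⁹)² = q⁶, (q⁹)³ = q³, (q⁹)⁴ = e.
The smallest positive k with (q⁹)ᵏ = e is 4, so |⟨q⁹⟩| = 4.

Answer: 4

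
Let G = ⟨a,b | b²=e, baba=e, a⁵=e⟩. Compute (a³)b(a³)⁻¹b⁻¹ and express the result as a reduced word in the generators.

[(a³), b] = (a³)·b·(a³)⁻¹·b⁻¹.
  (a³) · b = a³b
  (a³b) · (a²) = ab
  (ab) · b = a

Answer: a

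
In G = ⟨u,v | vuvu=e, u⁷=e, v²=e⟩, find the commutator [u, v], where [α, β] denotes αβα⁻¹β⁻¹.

[u, v] = u·v·u⁻¹·v⁻¹.
  u · v = uv
  (uv) · (u⁶) = u²v
  (u²v) · v = u²

Answer: u²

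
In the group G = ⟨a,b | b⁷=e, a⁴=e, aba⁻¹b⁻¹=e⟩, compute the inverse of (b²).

The order of (b²) is 7 (smallest k with (b²)ᵏ = e), so (b²)⁻¹ = (b²)⁶ = b⁵.
Check: (b²) · (b⁵) → (b²) · b⁵ = e, giving e as required.

Answer: b⁵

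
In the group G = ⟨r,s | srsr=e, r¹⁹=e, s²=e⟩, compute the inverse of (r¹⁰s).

The order of (r¹⁰s) is 2 (smallest k with (r¹⁰s)ᵏ = e), so (r¹⁰s)⁻¹ = (r¹⁰s)¹ = r¹⁰s.
Check: (r¹⁰s) · (r¹⁰s) → (r¹⁰s) · r¹⁰ = s;   s · s = e, giving e as required.

Answer: r¹⁰s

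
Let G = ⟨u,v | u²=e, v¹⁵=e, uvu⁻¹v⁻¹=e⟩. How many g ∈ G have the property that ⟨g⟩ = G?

G is cyclic of order 30. An element generates G iff its order is 30, and a cyclic group of order 30 has exactly φ(30) = 8 such elements.

Answer: 8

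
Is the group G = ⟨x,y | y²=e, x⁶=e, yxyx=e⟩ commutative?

x·y = xy but y·x = x⁵y, so x·y ≠ y·x and G is not abelian.

Answer: No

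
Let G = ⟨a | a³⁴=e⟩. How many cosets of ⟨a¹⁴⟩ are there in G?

First find ord(a¹⁴) by computing successive powers:
  (a¹⁴)¹ = a¹⁴, (a¹⁴)² = a²⁸, (a¹⁴)³ = a⁸, (a¹⁴)⁴ = a²², (a¹⁴)⁵ = a², (a¹⁴)⁶ = a¹⁶, (a¹⁴)⁷ = a³⁰, (a¹⁴)⁸ = a¹⁰, (a¹⁴)⁹ = a²⁴, (a¹⁴)¹⁰ = a⁴, (a¹⁴)¹¹ = a¹⁸, (a¹⁴)¹² = a³², (a¹⁴)¹³ = a¹², (a¹⁴)¹⁴ = a²⁶, (a¹⁴)¹⁵ = a⁶, (a¹⁴)¹⁶ = a²⁰, (a¹⁴)¹⁷ = e.
So |⟨a¹⁴⟩| = ord(a¹⁴) = 17. With |G| = 34, by Lagrange [G : ⟨a¹⁴⟩] = 34/17 = 2.

Answer: 2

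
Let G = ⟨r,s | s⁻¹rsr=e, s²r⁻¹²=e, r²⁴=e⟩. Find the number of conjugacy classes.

The conjugacy classes (representative and size) are:
  [e] (size 1), [r] (size 2), [r²] (size 2), [r³] (size 2), [r⁴] (size 2), [r⁵] (size 2), [r¹⁸] (size 2), [r⁷] (size 2), [r¹⁶] (size 2), [r¹⁵] (size 2), [r¹⁴] (size 2), [r¹³] (size 2), [r¹²] (size 1), [r⁶s] (size 12), [r⁵s⁻¹] (size 12).
Class equation: 1 + 2 + 2 + 2 + 2 + 2 + 2 + 2 + 2 + 2 + 2 + 2 + 1 + 12 + 12 = 48 = |G|. So G has 15 conjugacy classes.

Answer: 15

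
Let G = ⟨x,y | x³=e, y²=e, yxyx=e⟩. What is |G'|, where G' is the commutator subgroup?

G' = [G, G] is generated by all commutators. The generator-pair commutators are: [x, y] = x².
The subgroup they normally generate is {e, x, x²}, of order 3.
Check: |G/G'| = 6/3 = 2 is the order of the abelianisation.

Answer: 3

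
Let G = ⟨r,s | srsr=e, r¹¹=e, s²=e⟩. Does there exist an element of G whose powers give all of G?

Every cyclic group is abelian. But r·s = rs while s·r = r¹⁰s, so r·s ≠ s·r and G is not abelian. Hence G is not cyclic.

Answer: No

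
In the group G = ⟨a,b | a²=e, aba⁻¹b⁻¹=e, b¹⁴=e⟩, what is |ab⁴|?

Compute successive powers until reaching e:
  (ab⁴)¹ = ab⁴, (ab⁴)² = b⁸, (ab⁴)³ = ab¹², (ab⁴)⁴ = b², (ab⁴)⁵ = ab⁶, (ab⁴)⁶ = b¹⁰, (ab⁴)⁷ = a, (ab⁴)⁸ = b⁴, (ab⁴)⁹ = ab⁸, (ab⁴)¹⁰ = b¹², (ab⁴)¹¹ = ab², (ab⁴)¹² = b⁶, (ab⁴)¹³ = ab¹⁰, (ab⁴)¹⁴ = e.
The smallest positive k with (ab⁴)ᵏ = e is 14.

Answer: 14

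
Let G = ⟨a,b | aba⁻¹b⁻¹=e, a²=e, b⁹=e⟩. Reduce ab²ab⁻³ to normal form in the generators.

Multiply left to right, reducing at each step:
  a · b² = ab²
  (ab²) · a = b²
  (b²) · b⁻³ = b⁸

Answer: b⁸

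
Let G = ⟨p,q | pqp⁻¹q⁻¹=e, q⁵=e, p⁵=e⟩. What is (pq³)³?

Compute successive powers of (pq³), reducing at each step:
  (pq³)²: (pq³) · p = p²q³;   (p²q³) · q³ = p²q
  (pq³)³: (p²q) · p = p³q;   (p³q) · q³ = p³q⁴

Answer: p³q⁴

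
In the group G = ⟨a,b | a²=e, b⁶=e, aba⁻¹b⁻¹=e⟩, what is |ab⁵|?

Compute successive powers until reaching e:
  (ab⁵)¹ = ab⁵, (ab⁵)² = b⁴, (ab⁵)³ = ab³, (ab⁵)⁴ = b², (ab⁵)⁵ = ab, (ab⁵)⁶ = e.
The smallest positive k with (ab⁵)ᵏ = e is 6.

Answer: 6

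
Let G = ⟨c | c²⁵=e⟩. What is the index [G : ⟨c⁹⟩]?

First find ord(c⁹) by computing successive powers:
  (c⁹)¹ = c⁹, (c⁹)² = c¹⁸, (c⁹)³ = c², (c⁹)⁴ = c¹¹, (c⁹)⁵ = c²⁰, (c⁹)⁶ = c⁴, (c⁹)⁷ = c¹³, (c⁹)⁸ = c²², (c⁹)⁹ = c⁶, (c⁹)¹⁰ = c¹⁵, (c⁹)¹¹ = c²⁴, (c⁹)¹² = c⁸, (c⁹)¹³ = c¹⁷, (c⁹)¹⁴ = c, (c⁹)¹⁵ = c¹⁰, (c⁹)¹⁶ = c¹⁹, (c⁹)¹⁷ = c³, (c⁹)¹⁸ = c¹², (c⁹)¹⁹ = c²¹, (c⁹)²⁰ = c⁵, (c⁹)²¹ = c¹⁴, (c⁹)²² = c²³, (c⁹)²³ = c⁷, (c⁹)²⁴ = c¹⁶, (c⁹)²⁵ = e.
So |⟨c⁹⟩| = ord(c⁹) = 25. With |G| = 25, by Lagrange [G : ⟨c⁹⟩] = 25/25 = 1.

Answer: 1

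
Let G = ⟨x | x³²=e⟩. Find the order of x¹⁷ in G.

Compute successive powers until reaching e:
  (x¹⁷)¹ = x¹⁷, (x¹⁷)² = x², (x¹⁷)³ = x¹⁹, (x¹⁷)⁴ = x⁴, (x¹⁷)⁵ = x²¹, (x¹⁷)⁶ = x⁶, (x¹⁷)⁷ = x²³, (x¹⁷)⁸ = x⁸, (x¹⁷)⁹ = x²⁵, (x¹⁷)¹⁰ = x¹⁰, (x¹⁷)¹¹ = x²⁷, (x¹⁷)¹² = x¹², (x¹⁷)¹³ = x²⁹, (x¹⁷)¹⁴ = x¹⁴, (x¹⁷)¹⁵ = x³¹, (x¹⁷)¹⁶ = x¹⁶, (x¹⁷)¹⁷ = x, (x¹⁷)¹⁸ = x¹⁸, (x¹⁷)¹⁹ = x³, (x¹⁷)²⁰ = x²⁰, (x¹⁷)²¹ = x⁵, (x¹⁷)²² = x²², (x¹⁷)²³ = x⁷, (x¹⁷)²⁴ = x²⁴, (x¹⁷)²⁵ = x⁹, (x¹⁷)²⁶ = x²⁶, (x¹⁷)²⁷ = x¹¹, (x¹⁷)²⁸ = x²⁸, (x¹⁷)²⁹ = x¹³, (x¹⁷)³⁰ = x³⁰, (x¹⁷)³¹ = x¹⁵, (x¹⁷)³² = e.
The smallest positive k with (x¹⁷)ᵏ = e is 32.

Answer: 32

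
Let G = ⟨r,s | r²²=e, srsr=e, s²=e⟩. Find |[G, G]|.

G' = [G, G] is generated by all commutators. The generator-pair commutators are: [r, s] = r².
The subgroup they normally generate is {e, r², r⁴, r⁶, r⁸, r¹⁰, r¹², r¹⁴, r¹⁶, r¹⁸, r²⁰}, of order 11.
Check: |G/G'| = 44/11 = 4 is the order of the abelianisation.

Answer: 11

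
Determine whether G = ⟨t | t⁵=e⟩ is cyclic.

|G| = 5. The element t has order 5 (its powers give 5 distinct elements), so ⟨t⟩ = G and G is cyclic.

Answer: Yes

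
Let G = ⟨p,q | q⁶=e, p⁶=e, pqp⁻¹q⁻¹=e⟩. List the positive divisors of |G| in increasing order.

|G| = 36 = 2² · 3². By Lagrange's theorem the order of any subgroup divides 36; the divisors of 36 are 1, 2, 3, 4, 6, 9, 12, 18, 36.

Answer: 1, 2, 3, 4, 6, 9, 12, 18, 36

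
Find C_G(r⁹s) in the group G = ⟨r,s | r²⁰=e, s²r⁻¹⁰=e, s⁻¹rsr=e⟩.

⟨r⁹s⟩ ⊆ C_G(r⁹s) since powers of r⁹s commute with r⁹s; so |C_G(r⁹s)| ≥ |⟨r⁹s⟩| = 4.
By orbit–stabilizer, |C_G(r⁹s)| = |G| / |conj. class of r⁹s| = 40 / 10 = 4.
The 4 elements commuting with r⁹s are {e, r¹⁰, r⁹s, r⁹s⁻¹}.

Answer: {e, r¹⁰, r⁹s, r⁹s⁻¹}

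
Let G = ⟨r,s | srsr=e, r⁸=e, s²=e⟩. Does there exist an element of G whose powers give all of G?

Every cyclic group is abelian. But r·s = rs while s·r = r⁷s, so r·s ≠ s·r and G is not abelian. Hence G is not cyclic.

Answer: No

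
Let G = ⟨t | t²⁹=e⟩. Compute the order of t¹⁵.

Compute successive powers until reaching e:
  (t¹⁵)¹ = t¹⁵, (t¹⁵)² = t, (t¹⁵)³ = t¹⁶, (t¹⁵)⁴ = t², (t¹⁵)⁵ = t¹⁷, (t¹⁵)⁶ = t³, (t¹⁵)⁷ = t¹⁸, (t¹⁵)⁸ = t⁴, (t¹⁵)⁹ = t¹⁹, (t¹⁵)¹⁰ = t⁵, (t¹⁵)¹¹ = t²⁰, (t¹⁵)¹² = t⁶, (t¹⁵)¹³ = t²¹, (t¹⁵)¹⁴ = t⁷, (t¹⁵)¹⁵ = t²², (t¹⁵)¹⁶ = t⁸, (t¹⁵)¹⁷ = t²³, (t¹⁵)¹⁸ = t⁹, (t¹⁵)¹⁹ = t²⁴, (t¹⁵)²⁰ = t¹⁰, (t¹⁵)²¹ = t²⁵, (t¹⁵)²² = t¹¹, (t¹⁵)²³ = t²⁶, (t¹⁵)²⁴ = t¹², (t¹⁵)²⁵ = t²⁷, (t¹⁵)²⁶ = t¹³, (t¹⁵)²⁷ = t²⁸, (t¹⁵)²⁸ = t¹⁴, (t¹⁵)²⁹ = e.
The smallest positive k with (t¹⁵)ᵏ = e is 29.

Answer: 29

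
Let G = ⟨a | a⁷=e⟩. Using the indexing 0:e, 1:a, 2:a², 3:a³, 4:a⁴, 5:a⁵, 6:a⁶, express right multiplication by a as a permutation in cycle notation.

(0 1 2 3 4 5 6)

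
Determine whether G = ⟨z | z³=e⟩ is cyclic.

|G| = 3. The element z has order 3 (its powers give 3 distinct elements), so ⟨z⟩ = G and G is cyclic.

Answer: Yes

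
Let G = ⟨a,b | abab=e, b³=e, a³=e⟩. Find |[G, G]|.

G' = [G, G] is generated by all commutators. The generator-pair commutators are: [a, b] = ab²a.
The subgroup they normally generate is {e, ab, a²b², ab²a}, of order 4.
Check: |G/G'| = 12/4 = 3 is the order of the abelianisation.

Answer: 4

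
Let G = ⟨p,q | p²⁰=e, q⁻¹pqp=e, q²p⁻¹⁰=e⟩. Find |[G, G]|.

G' = [G, G] is generated by all commutators. The generator-pair commutators are: [p, q] = p².
The subgroup they normally generate is {e, p², p⁴, p⁶, p⁸, p¹⁰, p¹², p¹⁴, p¹⁶, p¹⁸}, of order 10.
Check: |G/G'| = 40/10 = 4 is the order of the abelianisation.

Answer: 10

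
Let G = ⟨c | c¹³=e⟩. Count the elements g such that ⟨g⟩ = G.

G is cyclic of order 13. An element generates G iff its order is 13, and a cyclic group of order 13 has exactly φ(13) = 12 such elements.

Answer: 12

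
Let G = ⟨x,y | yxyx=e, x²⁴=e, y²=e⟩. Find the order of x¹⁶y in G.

Compute successive powers until reaching e:
  (x¹⁶y)¹ = x¹⁶y, (x¹⁶y)² = e.
The smallest positive k with (x¹⁶y)ᵏ = e is 2.

Answer: 2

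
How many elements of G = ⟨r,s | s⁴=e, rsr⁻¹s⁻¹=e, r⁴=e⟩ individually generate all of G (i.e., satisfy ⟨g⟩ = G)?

⟨g⟩ = G would require ord(g) = |G| = 16, but the maximum element order in G is 4 < 16. So G is not cyclic and no single element generates it: the count is 0.

Answer: 0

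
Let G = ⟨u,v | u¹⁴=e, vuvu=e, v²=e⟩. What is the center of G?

An element z ∈ Z(G) iff z commutes with every generator.
For example u⁷ is central: (u⁷)·u = u⁸ = u·(u⁷); (u⁷)·v = u⁷v = v·(u⁷).
Whereas u ∉ Z(G) since u·v = uv ≠ u¹³v = v·u.
Checking each of the 28 elements this way gives Z(G) = {e, u⁷}, of order 2.

Answer: {e, u⁷}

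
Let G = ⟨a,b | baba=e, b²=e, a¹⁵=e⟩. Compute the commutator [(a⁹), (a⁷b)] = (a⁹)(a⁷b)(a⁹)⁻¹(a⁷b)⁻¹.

[(a⁹), (a⁷b)] = (a⁹)·(a⁷b)·(a⁹)⁻¹·(a⁷b)⁻¹.
  (a⁹) · (a⁷b) = ab
  (ab) · (a⁶) = a¹⁰b
  (a¹⁰b) · (a⁷b) = a³

Answer: a³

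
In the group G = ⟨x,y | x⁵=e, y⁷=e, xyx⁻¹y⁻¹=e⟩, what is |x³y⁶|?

Compute successive powers until reaching e:
  (x³y⁶)¹ = x³y⁶, (x³y⁶)² = xy⁵, (x³y⁶)³ = x⁴y⁴, (x³y⁶)⁴ = x²y³, (x³y⁶)⁵ = y², (x³y⁶)⁶ = x³y, (x³y⁶)⁷ = x, (x³y⁶)⁸ = x⁴y⁶, (x³y⁶)⁹ = x²y⁵, (x³y⁶)¹⁰ = y⁴, (x³y⁶)¹¹ = x³y³, (x³y⁶)¹² = xy², (x³y⁶)¹³ = x⁴y, (x³y⁶)¹⁴ = x², (x³y⁶)¹⁵ = y⁶, (x³y⁶)¹⁶ = x³y⁵, (x³y⁶)¹⁷ = xy⁴, (x³y⁶)¹⁸ = x⁴y³, (x³y⁶)¹⁹ = x²y², (x³y⁶)²⁰ = y, (x³y⁶)²¹ = x³, (x³y⁶)²² = xy⁶, (x³y⁶)²³ = x⁴y⁵, (x³y⁶)²⁴ = x²y⁴, (x³y⁶)²⁵ = y³, (x³y⁶)²⁶ = x³y², (x³y⁶)²⁷ = xy, (x³y⁶)²⁸ = x⁴, (x³y⁶)²⁹ = x²y⁶, (x³y⁶)³⁰ = y⁵, (x³y⁶)³¹ = x³y⁴, (x³y⁶)³² = xy³, (x³y⁶)³³ = x⁴y², (x³y⁶)³⁴ = x²y, (x³y⁶)³⁵ = e.
The smallest positive k with (x³y⁶)ᵏ = e is 35.

Answer: 35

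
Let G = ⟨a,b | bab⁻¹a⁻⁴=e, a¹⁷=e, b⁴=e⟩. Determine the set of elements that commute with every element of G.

An element z ∈ Z(G) iff z commutes with every generator.
For example e is central: e·a = a = a·e; e·b = b = b·e.
Whereas a ∉ Z(G) since a·b = ab ≠ a⁴b = b·a.
Checking each of the 68 elements this way gives Z(G) = {e}, of order 1.

Answer: {e}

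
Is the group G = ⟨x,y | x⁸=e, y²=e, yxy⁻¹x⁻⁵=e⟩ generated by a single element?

Every cyclic group is abelian. But x·y = xy while y·x = x⁵y, so x·y ≠ y·x and G is not abelian. Hence G is not cyclic.

Answer: No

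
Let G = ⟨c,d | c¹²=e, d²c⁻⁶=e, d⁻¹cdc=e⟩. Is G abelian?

c·d = cd but d·c = c⁵d⁻¹, so c·d ≠ d·c and G is not abelian.

Answer: No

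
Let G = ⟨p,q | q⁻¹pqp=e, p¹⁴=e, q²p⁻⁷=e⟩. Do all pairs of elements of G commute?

p·q = pq but q·p = p⁶q⁻¹, so p·q ≠ q·p and G is not abelian.

Answer: No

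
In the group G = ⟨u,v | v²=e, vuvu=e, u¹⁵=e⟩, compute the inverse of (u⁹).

The order of (u⁹) is 5 (smallest k with (u⁹)ᵏ = e), so (u⁹)⁻¹ = (u⁹)⁴ = u⁶.
Check: (u⁹) · (u⁶) → (u⁹) · u⁶ = e, giving e as required.

Answer: u⁶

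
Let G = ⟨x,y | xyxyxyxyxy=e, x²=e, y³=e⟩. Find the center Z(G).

An element z ∈ Z(G) iff z commutes with every generator.
For example e is central: e·x = x = x·e; e·y = y = y·e.
Whereas x ∉ Z(G) since x·y = xy ≠ yx = y·x.
Checking each of the 60 elements this way gives Z(G) = {e}, of order 1.

Answer: {e}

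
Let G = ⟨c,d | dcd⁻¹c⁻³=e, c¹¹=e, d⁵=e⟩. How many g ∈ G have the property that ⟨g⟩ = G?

⟨g⟩ = G would require ord(g) = |G| = 55, but the maximum element order in G is 11 < 55. So G is not cyclic and no single element generates it: the count is 0.

Answer: 0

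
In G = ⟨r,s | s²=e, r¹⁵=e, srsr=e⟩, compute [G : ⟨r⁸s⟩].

First find ord(r⁸s) by computing successive powers:
  (r⁸s)¹ = r⁸s, (r⁸s)² = e.
So |⟨r⁸s⟩| = ord(r⁸s) = 2. With |G| = 30, by Lagrange [G : ⟨r⁸s⟩] = 30/2 = 15.

Answer: 15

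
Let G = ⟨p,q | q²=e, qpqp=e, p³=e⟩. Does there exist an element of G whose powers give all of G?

Every cyclic group is abelian. But p·q = pq while q·p = p²q, so p·q ≠ q·p and G is not abelian. Hence G is not cyclic.

Answer: No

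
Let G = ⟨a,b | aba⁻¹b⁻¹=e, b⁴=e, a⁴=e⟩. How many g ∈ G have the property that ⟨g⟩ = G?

⟨g⟩ = G would require ord(g) = |G| = 16, but the maximum element order in G is 4 < 16. So G is not cyclic and no single element generates it: the count is 0.

Answer: 0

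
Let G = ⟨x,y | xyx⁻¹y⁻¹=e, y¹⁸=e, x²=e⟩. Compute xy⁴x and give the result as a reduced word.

Multiply left to right, reducing at each step:
  x · y⁴ = xy⁴
  (xy⁴) · x = y⁴

Answer: y⁴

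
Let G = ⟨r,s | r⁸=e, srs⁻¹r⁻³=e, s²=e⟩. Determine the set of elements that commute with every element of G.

An element z ∈ Z(G) iff z commutes with every generator.
For example r⁴ is central: (r⁴)·r = r⁵ = r·(r⁴); (r⁴)·s = r⁴s = s·(r⁴).
Whereas r ∉ Z(G) since r·s = rs ≠ r³s = s·r.
Checking each of the 16 elements this way gives Z(G) = {e, r⁴}, of order 2.

Answer: {e, r⁴}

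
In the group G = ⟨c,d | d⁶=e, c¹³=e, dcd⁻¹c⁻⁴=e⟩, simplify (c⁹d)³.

Compute successive powers of (c⁹d), reducing at each step:
  (c⁹d)²: (c⁹d) · c⁹ = c⁶d;   (c⁶d) · d = c⁶d²
  (c⁹d)³: (c⁶d²) · c⁹ = c⁷d²;   (c⁷d²) · d = c⁷d³

Answer: c⁷d³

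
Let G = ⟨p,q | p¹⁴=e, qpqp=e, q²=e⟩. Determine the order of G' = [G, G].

G' = [G, G] is generated by all commutators. The generator-pair commutators are: [p, q] = p².
The subgroup they normally generate is {e, p², p⁴, p⁶, p⁸, p¹⁰, p¹²}, of order 7.
Check: |G/G'| = 28/7 = 4 is the order of the abelianisation.

Answer: 7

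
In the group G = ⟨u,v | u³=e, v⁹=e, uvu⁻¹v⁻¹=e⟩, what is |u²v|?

Compute successive powers until reaching e:
  (u²v)¹ = u²v, (u²v)² = uv², (u²v)³ = v³, (u²v)⁴ = u²v⁴, (u²v)⁵ = uv⁵, (u²v)⁶ = v⁶, (u²v)⁷ = u²v⁷, (u²v)⁸ = uv⁸, (u²v)⁹ = e.
The smallest positive k with (u²v)ᵏ = e is 9.

Answer: 9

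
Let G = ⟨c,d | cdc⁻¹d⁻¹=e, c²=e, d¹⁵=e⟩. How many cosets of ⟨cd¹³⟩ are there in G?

First find ord(cd¹³) by computing successive powers:
  (cd¹³)¹ = cd¹³, (cd¹³)² = d¹¹, (cd¹³)³ = cd⁹, (cd¹³)⁴ = d⁷, (cd¹³)⁵ = cd⁵, (cd¹³)⁶ = d³, (cd¹³)⁷ = cd, (cd¹³)⁸ = d¹⁴, (cd¹³)⁹ = cd¹², (cd¹³)¹⁰ = d¹⁰, (cd¹³)¹¹ = cd⁸, (cd¹³)¹² = d⁶, (cd¹³)¹³ = cd⁴, (cd¹³)¹⁴ = d², (cd¹³)¹⁵ = c, (cd¹³)¹⁶ = d¹³, (cd¹³)¹⁷ = cd¹¹, (cd¹³)¹⁸ = d⁹, (cd¹³)¹⁹ = cd⁷, (cd¹³)²⁰ = d⁵, (cd¹³)²¹ = cd³, (cd¹³)²² = d, (cd¹³)²³ = cd¹⁴, (cd¹³)²⁴ = d¹², (cd¹³)²⁵ = cd¹⁰, (cd¹³)²⁶ = d⁸, (cd¹³)²⁷ = cd⁶, (cd¹³)²⁸ = d⁴, (cd¹³)²⁹ = cd², (cd¹³)³⁰ = e.
So |⟨cd¹³⟩| = ord(cd¹³) = 30. With |G| = 30, by Lagrange [G : ⟨cd¹³⟩] = 30/30 = 1.

Answer: 1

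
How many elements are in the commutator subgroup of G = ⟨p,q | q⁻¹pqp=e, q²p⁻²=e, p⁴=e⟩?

G' = [G, G] is generated by all commutators. The generator-pair commutators are: [p, q] = p².
The subgroup they normally generate is {e, p²}, of order 2.
Check: |G/G'| = 8/2 = 4 is the order of the abelianisation.

Answer: 2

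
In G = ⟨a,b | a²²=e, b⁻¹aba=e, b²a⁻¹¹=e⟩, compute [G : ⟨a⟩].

First find ord(a) by computing successive powers:
  a¹ = a, a² = a², a³ = a³, a⁴ = a⁴, a⁵ = a⁵, a⁶ = a⁶, a⁷ = a⁷, a⁸ = a⁸, a⁹ = a⁹, a¹⁰ = a¹⁰, a¹¹ = a¹¹, a¹² = a¹², a¹³ = a¹³, a¹⁴ = a¹⁴, a¹⁵ = a¹⁵, a¹⁶ = a¹⁶, a¹⁷ = a¹⁷, a¹⁸ = a¹⁸, a¹⁹ = a¹⁹, a²⁰ = a²⁰, a²¹ = a²¹, a²² = e.
So |⟨a⟩| = ord(a) = 22. With |G| = 44, by Lagrange [G : ⟨a⟩] = 44/22 = 2.

Answer: 2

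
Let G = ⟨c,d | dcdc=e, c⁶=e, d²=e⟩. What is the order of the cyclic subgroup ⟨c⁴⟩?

|⟨c⁴⟩| equals the order of c⁴. Compute successive powers until reaching e:
  (c⁴)¹ = c⁴, (c⁴)² = c², (c⁴)³ = e.
The smallest positive k with (c⁴)ᵏ = e is 3, so |⟨c⁴⟩| = 3.

Answer: 3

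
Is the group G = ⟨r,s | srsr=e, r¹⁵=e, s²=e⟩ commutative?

r·s = rs but s·r = r¹⁴s, so r·s ≠ s·r and G is not abelian.

Answer: No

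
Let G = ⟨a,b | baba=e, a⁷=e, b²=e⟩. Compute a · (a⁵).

Compute a · (a⁵) by multiplying left to right and reducing via the relations at each step:
  a · a⁵ = a⁶

Answer: a⁶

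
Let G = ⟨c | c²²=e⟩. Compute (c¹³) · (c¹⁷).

Compute (c¹³) · (c¹⁷) by multiplying left to right and reducing via the relations at each step:
  (c¹³) · c¹⁷ = c⁸

Answer: c⁸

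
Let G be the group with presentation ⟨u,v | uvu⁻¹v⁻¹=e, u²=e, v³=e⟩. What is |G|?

Enumerate words in the generators, reducing via the relations: the distinct elements are
  {e, u, v, uv, v², uv²}.
No further products give new elements, so |G| = 6.

Answer: 6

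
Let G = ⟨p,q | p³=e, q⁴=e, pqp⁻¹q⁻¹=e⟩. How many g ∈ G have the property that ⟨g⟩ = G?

G is cyclic of order 12. An element generates G iff its order is 12, and a cyclic group of order 12 has exactly φ(12) = 4 such elements.

Answer: 4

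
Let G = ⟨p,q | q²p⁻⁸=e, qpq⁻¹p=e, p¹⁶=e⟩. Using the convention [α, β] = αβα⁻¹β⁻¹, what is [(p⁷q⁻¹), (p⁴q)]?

[(p⁷q⁻¹), (p⁴q)] = (p⁷q⁻¹)·(p⁴q)·(p⁷q⁻¹)⁻¹·(p⁴q)⁻¹.
  (p⁷q⁻¹) · (p⁴q) = p³
  (p³) · (p⁷q) = p²q⁻¹
  (p²q⁻¹) · (p⁴q⁻¹) = p⁶

Answer: p⁶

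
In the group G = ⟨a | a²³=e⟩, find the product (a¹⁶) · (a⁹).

Compute (a¹⁶) · (a⁹) by multiplying left to right and reducing via the relations at each step:
  (a¹⁶) · a⁹ = a²

Answer: a²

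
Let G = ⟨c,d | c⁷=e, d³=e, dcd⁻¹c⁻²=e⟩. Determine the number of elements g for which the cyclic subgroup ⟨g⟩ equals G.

⟨g⟩ = G would require ord(g) = |G| = 21, but the maximum element order in G is 7 < 21. So G is not cyclic and no single element generates it: the count is 0.

Answer: 0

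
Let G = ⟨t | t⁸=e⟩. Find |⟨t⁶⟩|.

|⟨t⁶⟩| equals the order of t⁶. Compute successive powers until reaching e:
  (t⁶)¹ = t⁶, (t⁶)² = t⁴, (t⁶)³ = t², (t⁶)⁴ = e.
The smallest positive k with (t⁶)ᵏ = e is 4, so |⟨t⁶⟩| = 4.

Answer: 4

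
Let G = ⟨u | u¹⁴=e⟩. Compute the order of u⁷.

Compute successive powers until reaching e:
  (u⁷)¹ = u⁷, (u⁷)² = e.
The smallest positive k with (u⁷)ᵏ = e is 2.

Answer: 2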